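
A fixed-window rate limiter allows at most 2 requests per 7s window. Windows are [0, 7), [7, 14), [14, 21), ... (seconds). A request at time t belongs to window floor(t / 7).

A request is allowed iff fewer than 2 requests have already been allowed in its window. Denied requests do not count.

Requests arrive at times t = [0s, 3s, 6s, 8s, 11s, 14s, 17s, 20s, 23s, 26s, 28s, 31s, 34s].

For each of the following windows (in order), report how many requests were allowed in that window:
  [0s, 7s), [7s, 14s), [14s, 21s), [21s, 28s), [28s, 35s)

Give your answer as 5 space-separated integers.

Processing requests:
  req#1 t=0s (window 0): ALLOW
  req#2 t=3s (window 0): ALLOW
  req#3 t=6s (window 0): DENY
  req#4 t=8s (window 1): ALLOW
  req#5 t=11s (window 1): ALLOW
  req#6 t=14s (window 2): ALLOW
  req#7 t=17s (window 2): ALLOW
  req#8 t=20s (window 2): DENY
  req#9 t=23s (window 3): ALLOW
  req#10 t=26s (window 3): ALLOW
  req#11 t=28s (window 4): ALLOW
  req#12 t=31s (window 4): ALLOW
  req#13 t=34s (window 4): DENY

Allowed counts by window: 2 2 2 2 2

Answer: 2 2 2 2 2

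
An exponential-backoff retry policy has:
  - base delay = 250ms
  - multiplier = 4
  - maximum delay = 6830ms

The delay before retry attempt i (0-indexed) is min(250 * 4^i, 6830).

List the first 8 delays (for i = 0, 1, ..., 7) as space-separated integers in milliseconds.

Computing each delay:
  i=0: min(250*4^0, 6830) = 250
  i=1: min(250*4^1, 6830) = 1000
  i=2: min(250*4^2, 6830) = 4000
  i=3: min(250*4^3, 6830) = 6830
  i=4: min(250*4^4, 6830) = 6830
  i=5: min(250*4^5, 6830) = 6830
  i=6: min(250*4^6, 6830) = 6830
  i=7: min(250*4^7, 6830) = 6830

Answer: 250 1000 4000 6830 6830 6830 6830 6830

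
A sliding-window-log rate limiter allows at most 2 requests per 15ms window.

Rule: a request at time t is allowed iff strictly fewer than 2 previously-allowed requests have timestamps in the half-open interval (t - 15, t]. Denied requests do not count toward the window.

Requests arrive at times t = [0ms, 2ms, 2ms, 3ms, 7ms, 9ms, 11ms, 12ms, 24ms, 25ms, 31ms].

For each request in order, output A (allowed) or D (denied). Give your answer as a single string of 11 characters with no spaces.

Answer: AADDDDDDAAD

Derivation:
Tracking allowed requests in the window:
  req#1 t=0ms: ALLOW
  req#2 t=2ms: ALLOW
  req#3 t=2ms: DENY
  req#4 t=3ms: DENY
  req#5 t=7ms: DENY
  req#6 t=9ms: DENY
  req#7 t=11ms: DENY
  req#8 t=12ms: DENY
  req#9 t=24ms: ALLOW
  req#10 t=25ms: ALLOW
  req#11 t=31ms: DENY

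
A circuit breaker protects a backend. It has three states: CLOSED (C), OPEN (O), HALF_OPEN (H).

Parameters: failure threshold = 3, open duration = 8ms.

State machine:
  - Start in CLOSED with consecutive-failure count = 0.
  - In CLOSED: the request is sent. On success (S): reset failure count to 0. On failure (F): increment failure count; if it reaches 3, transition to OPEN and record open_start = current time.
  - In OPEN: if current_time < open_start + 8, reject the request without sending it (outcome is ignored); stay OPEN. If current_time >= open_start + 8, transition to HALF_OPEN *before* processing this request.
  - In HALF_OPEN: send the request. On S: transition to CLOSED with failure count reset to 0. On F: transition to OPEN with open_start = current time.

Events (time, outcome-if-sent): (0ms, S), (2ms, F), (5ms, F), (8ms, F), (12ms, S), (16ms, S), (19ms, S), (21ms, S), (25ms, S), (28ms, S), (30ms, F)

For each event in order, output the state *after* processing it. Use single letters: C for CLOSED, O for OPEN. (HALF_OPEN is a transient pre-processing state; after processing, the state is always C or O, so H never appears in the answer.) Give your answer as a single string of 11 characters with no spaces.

State after each event:
  event#1 t=0ms outcome=S: state=CLOSED
  event#2 t=2ms outcome=F: state=CLOSED
  event#3 t=5ms outcome=F: state=CLOSED
  event#4 t=8ms outcome=F: state=OPEN
  event#5 t=12ms outcome=S: state=OPEN
  event#6 t=16ms outcome=S: state=CLOSED
  event#7 t=19ms outcome=S: state=CLOSED
  event#8 t=21ms outcome=S: state=CLOSED
  event#9 t=25ms outcome=S: state=CLOSED
  event#10 t=28ms outcome=S: state=CLOSED
  event#11 t=30ms outcome=F: state=CLOSED

Answer: CCCOOCCCCCC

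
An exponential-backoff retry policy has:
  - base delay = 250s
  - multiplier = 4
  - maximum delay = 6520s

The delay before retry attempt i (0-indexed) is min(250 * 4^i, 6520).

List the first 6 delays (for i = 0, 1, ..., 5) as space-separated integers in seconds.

Answer: 250 1000 4000 6520 6520 6520

Derivation:
Computing each delay:
  i=0: min(250*4^0, 6520) = 250
  i=1: min(250*4^1, 6520) = 1000
  i=2: min(250*4^2, 6520) = 4000
  i=3: min(250*4^3, 6520) = 6520
  i=4: min(250*4^4, 6520) = 6520
  i=5: min(250*4^5, 6520) = 6520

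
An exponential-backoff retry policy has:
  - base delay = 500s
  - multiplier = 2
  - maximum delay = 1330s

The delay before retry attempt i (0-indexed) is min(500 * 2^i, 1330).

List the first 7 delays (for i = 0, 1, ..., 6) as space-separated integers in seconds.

Computing each delay:
  i=0: min(500*2^0, 1330) = 500
  i=1: min(500*2^1, 1330) = 1000
  i=2: min(500*2^2, 1330) = 1330
  i=3: min(500*2^3, 1330) = 1330
  i=4: min(500*2^4, 1330) = 1330
  i=5: min(500*2^5, 1330) = 1330
  i=6: min(500*2^6, 1330) = 1330

Answer: 500 1000 1330 1330 1330 1330 1330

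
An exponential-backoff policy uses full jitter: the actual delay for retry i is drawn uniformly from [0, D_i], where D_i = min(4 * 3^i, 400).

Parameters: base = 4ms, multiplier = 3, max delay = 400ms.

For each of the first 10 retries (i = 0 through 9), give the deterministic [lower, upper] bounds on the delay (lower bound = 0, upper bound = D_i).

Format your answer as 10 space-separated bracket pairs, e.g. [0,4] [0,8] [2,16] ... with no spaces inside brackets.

Answer: [0,4] [0,12] [0,36] [0,108] [0,324] [0,400] [0,400] [0,400] [0,400] [0,400]

Derivation:
Computing bounds per retry:
  i=0: D_i=min(4*3^0,400)=4, bounds=[0,4]
  i=1: D_i=min(4*3^1,400)=12, bounds=[0,12]
  i=2: D_i=min(4*3^2,400)=36, bounds=[0,36]
  i=3: D_i=min(4*3^3,400)=108, bounds=[0,108]
  i=4: D_i=min(4*3^4,400)=324, bounds=[0,324]
  i=5: D_i=min(4*3^5,400)=400, bounds=[0,400]
  i=6: D_i=min(4*3^6,400)=400, bounds=[0,400]
  i=7: D_i=min(4*3^7,400)=400, bounds=[0,400]
  i=8: D_i=min(4*3^8,400)=400, bounds=[0,400]
  i=9: D_i=min(4*3^9,400)=400, bounds=[0,400]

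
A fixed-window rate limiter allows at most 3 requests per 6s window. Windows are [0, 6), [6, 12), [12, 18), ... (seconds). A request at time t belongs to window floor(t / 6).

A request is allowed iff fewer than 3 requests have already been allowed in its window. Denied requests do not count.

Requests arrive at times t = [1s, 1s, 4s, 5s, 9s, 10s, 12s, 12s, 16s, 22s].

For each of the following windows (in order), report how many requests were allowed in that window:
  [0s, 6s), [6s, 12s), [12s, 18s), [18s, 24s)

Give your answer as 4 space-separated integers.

Processing requests:
  req#1 t=1s (window 0): ALLOW
  req#2 t=1s (window 0): ALLOW
  req#3 t=4s (window 0): ALLOW
  req#4 t=5s (window 0): DENY
  req#5 t=9s (window 1): ALLOW
  req#6 t=10s (window 1): ALLOW
  req#7 t=12s (window 2): ALLOW
  req#8 t=12s (window 2): ALLOW
  req#9 t=16s (window 2): ALLOW
  req#10 t=22s (window 3): ALLOW

Allowed counts by window: 3 2 3 1

Answer: 3 2 3 1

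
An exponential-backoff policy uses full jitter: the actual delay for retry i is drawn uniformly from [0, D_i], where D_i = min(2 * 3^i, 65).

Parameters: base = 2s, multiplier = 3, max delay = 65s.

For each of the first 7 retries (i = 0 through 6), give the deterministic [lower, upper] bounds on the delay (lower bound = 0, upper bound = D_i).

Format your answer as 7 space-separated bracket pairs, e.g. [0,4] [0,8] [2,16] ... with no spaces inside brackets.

Answer: [0,2] [0,6] [0,18] [0,54] [0,65] [0,65] [0,65]

Derivation:
Computing bounds per retry:
  i=0: D_i=min(2*3^0,65)=2, bounds=[0,2]
  i=1: D_i=min(2*3^1,65)=6, bounds=[0,6]
  i=2: D_i=min(2*3^2,65)=18, bounds=[0,18]
  i=3: D_i=min(2*3^3,65)=54, bounds=[0,54]
  i=4: D_i=min(2*3^4,65)=65, bounds=[0,65]
  i=5: D_i=min(2*3^5,65)=65, bounds=[0,65]
  i=6: D_i=min(2*3^6,65)=65, bounds=[0,65]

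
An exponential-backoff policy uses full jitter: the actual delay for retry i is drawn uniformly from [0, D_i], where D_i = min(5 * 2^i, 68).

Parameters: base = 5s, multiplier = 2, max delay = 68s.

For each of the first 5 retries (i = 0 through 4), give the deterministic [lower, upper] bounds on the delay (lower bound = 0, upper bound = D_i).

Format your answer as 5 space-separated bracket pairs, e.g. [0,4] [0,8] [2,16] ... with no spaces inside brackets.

Answer: [0,5] [0,10] [0,20] [0,40] [0,68]

Derivation:
Computing bounds per retry:
  i=0: D_i=min(5*2^0,68)=5, bounds=[0,5]
  i=1: D_i=min(5*2^1,68)=10, bounds=[0,10]
  i=2: D_i=min(5*2^2,68)=20, bounds=[0,20]
  i=3: D_i=min(5*2^3,68)=40, bounds=[0,40]
  i=4: D_i=min(5*2^4,68)=68, bounds=[0,68]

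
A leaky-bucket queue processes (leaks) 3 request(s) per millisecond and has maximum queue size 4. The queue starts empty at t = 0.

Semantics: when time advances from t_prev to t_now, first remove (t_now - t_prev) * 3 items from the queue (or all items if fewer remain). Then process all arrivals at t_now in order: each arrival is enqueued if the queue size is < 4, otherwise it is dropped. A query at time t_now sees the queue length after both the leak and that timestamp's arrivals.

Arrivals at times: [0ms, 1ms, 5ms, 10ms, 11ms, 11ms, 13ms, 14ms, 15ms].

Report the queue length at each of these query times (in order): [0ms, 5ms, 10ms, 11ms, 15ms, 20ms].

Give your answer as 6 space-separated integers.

Queue lengths at query times:
  query t=0ms: backlog = 1
  query t=5ms: backlog = 1
  query t=10ms: backlog = 1
  query t=11ms: backlog = 2
  query t=15ms: backlog = 1
  query t=20ms: backlog = 0

Answer: 1 1 1 2 1 0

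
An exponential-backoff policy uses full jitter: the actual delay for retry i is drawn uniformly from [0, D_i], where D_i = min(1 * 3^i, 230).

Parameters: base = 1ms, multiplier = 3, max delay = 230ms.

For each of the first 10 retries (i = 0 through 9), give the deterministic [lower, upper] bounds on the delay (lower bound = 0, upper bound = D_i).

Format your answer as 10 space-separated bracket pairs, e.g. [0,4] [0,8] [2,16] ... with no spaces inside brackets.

Answer: [0,1] [0,3] [0,9] [0,27] [0,81] [0,230] [0,230] [0,230] [0,230] [0,230]

Derivation:
Computing bounds per retry:
  i=0: D_i=min(1*3^0,230)=1, bounds=[0,1]
  i=1: D_i=min(1*3^1,230)=3, bounds=[0,3]
  i=2: D_i=min(1*3^2,230)=9, bounds=[0,9]
  i=3: D_i=min(1*3^3,230)=27, bounds=[0,27]
  i=4: D_i=min(1*3^4,230)=81, bounds=[0,81]
  i=5: D_i=min(1*3^5,230)=230, bounds=[0,230]
  i=6: D_i=min(1*3^6,230)=230, bounds=[0,230]
  i=7: D_i=min(1*3^7,230)=230, bounds=[0,230]
  i=8: D_i=min(1*3^8,230)=230, bounds=[0,230]
  i=9: D_i=min(1*3^9,230)=230, bounds=[0,230]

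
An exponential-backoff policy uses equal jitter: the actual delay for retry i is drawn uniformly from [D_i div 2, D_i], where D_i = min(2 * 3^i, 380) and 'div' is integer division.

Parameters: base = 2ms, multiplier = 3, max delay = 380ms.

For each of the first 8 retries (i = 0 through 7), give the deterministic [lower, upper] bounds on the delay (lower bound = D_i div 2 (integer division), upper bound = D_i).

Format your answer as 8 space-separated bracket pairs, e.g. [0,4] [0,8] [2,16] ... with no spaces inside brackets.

Computing bounds per retry:
  i=0: D_i=min(2*3^0,380)=2, bounds=[1,2]
  i=1: D_i=min(2*3^1,380)=6, bounds=[3,6]
  i=2: D_i=min(2*3^2,380)=18, bounds=[9,18]
  i=3: D_i=min(2*3^3,380)=54, bounds=[27,54]
  i=4: D_i=min(2*3^4,380)=162, bounds=[81,162]
  i=5: D_i=min(2*3^5,380)=380, bounds=[190,380]
  i=6: D_i=min(2*3^6,380)=380, bounds=[190,380]
  i=7: D_i=min(2*3^7,380)=380, bounds=[190,380]

Answer: [1,2] [3,6] [9,18] [27,54] [81,162] [190,380] [190,380] [190,380]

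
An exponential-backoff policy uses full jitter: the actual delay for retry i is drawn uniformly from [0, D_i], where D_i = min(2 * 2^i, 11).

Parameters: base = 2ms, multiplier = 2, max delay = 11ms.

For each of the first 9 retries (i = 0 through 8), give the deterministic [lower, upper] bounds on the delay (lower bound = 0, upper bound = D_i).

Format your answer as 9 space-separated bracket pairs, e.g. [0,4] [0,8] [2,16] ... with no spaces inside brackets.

Answer: [0,2] [0,4] [0,8] [0,11] [0,11] [0,11] [0,11] [0,11] [0,11]

Derivation:
Computing bounds per retry:
  i=0: D_i=min(2*2^0,11)=2, bounds=[0,2]
  i=1: D_i=min(2*2^1,11)=4, bounds=[0,4]
  i=2: D_i=min(2*2^2,11)=8, bounds=[0,8]
  i=3: D_i=min(2*2^3,11)=11, bounds=[0,11]
  i=4: D_i=min(2*2^4,11)=11, bounds=[0,11]
  i=5: D_i=min(2*2^5,11)=11, bounds=[0,11]
  i=6: D_i=min(2*2^6,11)=11, bounds=[0,11]
  i=7: D_i=min(2*2^7,11)=11, bounds=[0,11]
  i=8: D_i=min(2*2^8,11)=11, bounds=[0,11]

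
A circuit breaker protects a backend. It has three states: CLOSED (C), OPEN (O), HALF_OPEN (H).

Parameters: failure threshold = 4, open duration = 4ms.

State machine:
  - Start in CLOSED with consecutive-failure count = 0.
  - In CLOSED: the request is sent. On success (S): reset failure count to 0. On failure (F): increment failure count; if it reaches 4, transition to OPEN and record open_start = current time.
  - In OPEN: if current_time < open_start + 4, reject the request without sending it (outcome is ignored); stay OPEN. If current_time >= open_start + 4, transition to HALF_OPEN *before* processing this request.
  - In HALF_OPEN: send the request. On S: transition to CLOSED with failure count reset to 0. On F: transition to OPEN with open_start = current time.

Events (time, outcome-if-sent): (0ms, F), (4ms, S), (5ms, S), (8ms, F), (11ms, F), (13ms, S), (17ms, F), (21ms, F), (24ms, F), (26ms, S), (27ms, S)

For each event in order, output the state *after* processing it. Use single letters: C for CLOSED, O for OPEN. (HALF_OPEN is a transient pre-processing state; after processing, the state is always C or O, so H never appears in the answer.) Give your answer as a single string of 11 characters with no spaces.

State after each event:
  event#1 t=0ms outcome=F: state=CLOSED
  event#2 t=4ms outcome=S: state=CLOSED
  event#3 t=5ms outcome=S: state=CLOSED
  event#4 t=8ms outcome=F: state=CLOSED
  event#5 t=11ms outcome=F: state=CLOSED
  event#6 t=13ms outcome=S: state=CLOSED
  event#7 t=17ms outcome=F: state=CLOSED
  event#8 t=21ms outcome=F: state=CLOSED
  event#9 t=24ms outcome=F: state=CLOSED
  event#10 t=26ms outcome=S: state=CLOSED
  event#11 t=27ms outcome=S: state=CLOSED

Answer: CCCCCCCCCCC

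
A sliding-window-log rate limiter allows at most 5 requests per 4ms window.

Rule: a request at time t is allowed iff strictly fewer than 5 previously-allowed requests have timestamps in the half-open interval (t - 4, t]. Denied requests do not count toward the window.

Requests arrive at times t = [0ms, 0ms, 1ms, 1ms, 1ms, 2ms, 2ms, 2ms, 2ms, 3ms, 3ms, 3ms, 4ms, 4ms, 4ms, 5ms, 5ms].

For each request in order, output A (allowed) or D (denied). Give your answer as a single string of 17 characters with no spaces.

Tracking allowed requests in the window:
  req#1 t=0ms: ALLOW
  req#2 t=0ms: ALLOW
  req#3 t=1ms: ALLOW
  req#4 t=1ms: ALLOW
  req#5 t=1ms: ALLOW
  req#6 t=2ms: DENY
  req#7 t=2ms: DENY
  req#8 t=2ms: DENY
  req#9 t=2ms: DENY
  req#10 t=3ms: DENY
  req#11 t=3ms: DENY
  req#12 t=3ms: DENY
  req#13 t=4ms: ALLOW
  req#14 t=4ms: ALLOW
  req#15 t=4ms: DENY
  req#16 t=5ms: ALLOW
  req#17 t=5ms: ALLOW

Answer: AAAAADDDDDDDAADAA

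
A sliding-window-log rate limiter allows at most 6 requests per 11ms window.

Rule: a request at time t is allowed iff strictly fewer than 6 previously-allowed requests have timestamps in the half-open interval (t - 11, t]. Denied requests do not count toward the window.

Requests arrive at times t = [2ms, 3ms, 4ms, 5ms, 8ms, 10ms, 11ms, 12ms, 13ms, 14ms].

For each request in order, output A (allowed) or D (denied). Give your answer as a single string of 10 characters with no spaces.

Answer: AAAAAADDAA

Derivation:
Tracking allowed requests in the window:
  req#1 t=2ms: ALLOW
  req#2 t=3ms: ALLOW
  req#3 t=4ms: ALLOW
  req#4 t=5ms: ALLOW
  req#5 t=8ms: ALLOW
  req#6 t=10ms: ALLOW
  req#7 t=11ms: DENY
  req#8 t=12ms: DENY
  req#9 t=13ms: ALLOW
  req#10 t=14ms: ALLOW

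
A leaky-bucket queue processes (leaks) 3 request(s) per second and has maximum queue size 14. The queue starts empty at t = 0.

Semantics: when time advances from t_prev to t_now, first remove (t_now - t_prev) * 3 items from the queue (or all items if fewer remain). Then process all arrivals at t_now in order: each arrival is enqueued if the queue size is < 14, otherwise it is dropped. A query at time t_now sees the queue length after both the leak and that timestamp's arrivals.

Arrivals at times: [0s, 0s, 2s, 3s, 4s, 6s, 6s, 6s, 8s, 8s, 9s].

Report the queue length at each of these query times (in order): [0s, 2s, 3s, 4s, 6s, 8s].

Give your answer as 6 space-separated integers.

Answer: 2 1 1 1 3 2

Derivation:
Queue lengths at query times:
  query t=0s: backlog = 2
  query t=2s: backlog = 1
  query t=3s: backlog = 1
  query t=4s: backlog = 1
  query t=6s: backlog = 3
  query t=8s: backlog = 2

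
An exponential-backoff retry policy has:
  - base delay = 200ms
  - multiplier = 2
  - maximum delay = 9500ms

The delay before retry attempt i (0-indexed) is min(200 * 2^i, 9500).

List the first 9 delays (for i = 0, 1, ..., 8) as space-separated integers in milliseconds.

Computing each delay:
  i=0: min(200*2^0, 9500) = 200
  i=1: min(200*2^1, 9500) = 400
  i=2: min(200*2^2, 9500) = 800
  i=3: min(200*2^3, 9500) = 1600
  i=4: min(200*2^4, 9500) = 3200
  i=5: min(200*2^5, 9500) = 6400
  i=6: min(200*2^6, 9500) = 9500
  i=7: min(200*2^7, 9500) = 9500
  i=8: min(200*2^8, 9500) = 9500

Answer: 200 400 800 1600 3200 6400 9500 9500 9500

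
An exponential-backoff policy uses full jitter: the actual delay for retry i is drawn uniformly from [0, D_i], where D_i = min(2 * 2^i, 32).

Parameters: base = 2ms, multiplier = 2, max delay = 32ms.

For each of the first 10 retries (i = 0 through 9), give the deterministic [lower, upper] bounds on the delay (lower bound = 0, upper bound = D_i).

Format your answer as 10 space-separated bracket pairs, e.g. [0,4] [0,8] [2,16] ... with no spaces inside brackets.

Answer: [0,2] [0,4] [0,8] [0,16] [0,32] [0,32] [0,32] [0,32] [0,32] [0,32]

Derivation:
Computing bounds per retry:
  i=0: D_i=min(2*2^0,32)=2, bounds=[0,2]
  i=1: D_i=min(2*2^1,32)=4, bounds=[0,4]
  i=2: D_i=min(2*2^2,32)=8, bounds=[0,8]
  i=3: D_i=min(2*2^3,32)=16, bounds=[0,16]
  i=4: D_i=min(2*2^4,32)=32, bounds=[0,32]
  i=5: D_i=min(2*2^5,32)=32, bounds=[0,32]
  i=6: D_i=min(2*2^6,32)=32, bounds=[0,32]
  i=7: D_i=min(2*2^7,32)=32, bounds=[0,32]
  i=8: D_i=min(2*2^8,32)=32, bounds=[0,32]
  i=9: D_i=min(2*2^9,32)=32, bounds=[0,32]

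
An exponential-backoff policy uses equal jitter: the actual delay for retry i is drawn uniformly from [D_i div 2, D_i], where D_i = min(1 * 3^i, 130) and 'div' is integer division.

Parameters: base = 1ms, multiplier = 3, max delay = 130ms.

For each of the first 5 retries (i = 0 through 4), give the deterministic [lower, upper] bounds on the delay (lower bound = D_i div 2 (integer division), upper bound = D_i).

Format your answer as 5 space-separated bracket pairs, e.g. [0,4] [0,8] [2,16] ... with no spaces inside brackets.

Answer: [0,1] [1,3] [4,9] [13,27] [40,81]

Derivation:
Computing bounds per retry:
  i=0: D_i=min(1*3^0,130)=1, bounds=[0,1]
  i=1: D_i=min(1*3^1,130)=3, bounds=[1,3]
  i=2: D_i=min(1*3^2,130)=9, bounds=[4,9]
  i=3: D_i=min(1*3^3,130)=27, bounds=[13,27]
  i=4: D_i=min(1*3^4,130)=81, bounds=[40,81]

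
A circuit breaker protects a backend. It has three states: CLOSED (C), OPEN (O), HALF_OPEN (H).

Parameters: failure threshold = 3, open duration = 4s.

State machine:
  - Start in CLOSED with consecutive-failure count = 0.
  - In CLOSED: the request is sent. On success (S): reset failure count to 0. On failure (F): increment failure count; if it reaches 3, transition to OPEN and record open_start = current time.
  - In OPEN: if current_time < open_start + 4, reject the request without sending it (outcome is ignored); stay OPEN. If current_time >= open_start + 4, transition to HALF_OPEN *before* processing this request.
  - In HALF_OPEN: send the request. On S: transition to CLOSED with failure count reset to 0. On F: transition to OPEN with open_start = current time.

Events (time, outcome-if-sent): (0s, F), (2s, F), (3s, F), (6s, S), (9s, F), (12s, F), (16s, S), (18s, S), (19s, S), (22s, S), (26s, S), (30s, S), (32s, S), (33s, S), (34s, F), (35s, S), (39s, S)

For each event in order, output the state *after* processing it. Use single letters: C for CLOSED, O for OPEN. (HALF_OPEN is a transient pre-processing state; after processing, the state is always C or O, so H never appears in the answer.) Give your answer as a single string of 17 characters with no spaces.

State after each event:
  event#1 t=0s outcome=F: state=CLOSED
  event#2 t=2s outcome=F: state=CLOSED
  event#3 t=3s outcome=F: state=OPEN
  event#4 t=6s outcome=S: state=OPEN
  event#5 t=9s outcome=F: state=OPEN
  event#6 t=12s outcome=F: state=OPEN
  event#7 t=16s outcome=S: state=CLOSED
  event#8 t=18s outcome=S: state=CLOSED
  event#9 t=19s outcome=S: state=CLOSED
  event#10 t=22s outcome=S: state=CLOSED
  event#11 t=26s outcome=S: state=CLOSED
  event#12 t=30s outcome=S: state=CLOSED
  event#13 t=32s outcome=S: state=CLOSED
  event#14 t=33s outcome=S: state=CLOSED
  event#15 t=34s outcome=F: state=CLOSED
  event#16 t=35s outcome=S: state=CLOSED
  event#17 t=39s outcome=S: state=CLOSED

Answer: CCOOOOCCCCCCCCCCC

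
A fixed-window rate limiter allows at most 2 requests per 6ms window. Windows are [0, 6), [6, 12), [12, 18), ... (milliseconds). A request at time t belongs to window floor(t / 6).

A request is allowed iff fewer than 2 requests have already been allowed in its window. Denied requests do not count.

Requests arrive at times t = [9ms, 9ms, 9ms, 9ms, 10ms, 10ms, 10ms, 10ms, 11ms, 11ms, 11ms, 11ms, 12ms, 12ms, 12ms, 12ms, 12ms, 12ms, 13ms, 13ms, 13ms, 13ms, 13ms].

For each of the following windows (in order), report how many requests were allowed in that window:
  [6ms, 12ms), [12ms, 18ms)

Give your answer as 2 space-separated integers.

Processing requests:
  req#1 t=9ms (window 1): ALLOW
  req#2 t=9ms (window 1): ALLOW
  req#3 t=9ms (window 1): DENY
  req#4 t=9ms (window 1): DENY
  req#5 t=10ms (window 1): DENY
  req#6 t=10ms (window 1): DENY
  req#7 t=10ms (window 1): DENY
  req#8 t=10ms (window 1): DENY
  req#9 t=11ms (window 1): DENY
  req#10 t=11ms (window 1): DENY
  req#11 t=11ms (window 1): DENY
  req#12 t=11ms (window 1): DENY
  req#13 t=12ms (window 2): ALLOW
  req#14 t=12ms (window 2): ALLOW
  req#15 t=12ms (window 2): DENY
  req#16 t=12ms (window 2): DENY
  req#17 t=12ms (window 2): DENY
  req#18 t=12ms (window 2): DENY
  req#19 t=13ms (window 2): DENY
  req#20 t=13ms (window 2): DENY
  req#21 t=13ms (window 2): DENY
  req#22 t=13ms (window 2): DENY
  req#23 t=13ms (window 2): DENY

Allowed counts by window: 2 2

Answer: 2 2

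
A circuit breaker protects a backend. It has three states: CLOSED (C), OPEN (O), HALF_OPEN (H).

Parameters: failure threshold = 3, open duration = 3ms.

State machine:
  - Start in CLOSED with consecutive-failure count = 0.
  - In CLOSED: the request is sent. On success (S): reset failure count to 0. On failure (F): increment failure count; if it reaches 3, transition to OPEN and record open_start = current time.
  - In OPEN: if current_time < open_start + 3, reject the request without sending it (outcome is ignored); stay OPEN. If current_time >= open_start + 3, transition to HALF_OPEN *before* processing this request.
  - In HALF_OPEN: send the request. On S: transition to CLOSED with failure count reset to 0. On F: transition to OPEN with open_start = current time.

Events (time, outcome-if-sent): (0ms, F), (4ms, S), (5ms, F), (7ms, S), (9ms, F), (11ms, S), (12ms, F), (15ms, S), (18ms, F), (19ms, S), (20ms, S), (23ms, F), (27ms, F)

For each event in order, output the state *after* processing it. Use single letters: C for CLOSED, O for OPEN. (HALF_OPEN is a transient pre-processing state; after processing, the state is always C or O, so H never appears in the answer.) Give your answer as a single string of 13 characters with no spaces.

State after each event:
  event#1 t=0ms outcome=F: state=CLOSED
  event#2 t=4ms outcome=S: state=CLOSED
  event#3 t=5ms outcome=F: state=CLOSED
  event#4 t=7ms outcome=S: state=CLOSED
  event#5 t=9ms outcome=F: state=CLOSED
  event#6 t=11ms outcome=S: state=CLOSED
  event#7 t=12ms outcome=F: state=CLOSED
  event#8 t=15ms outcome=S: state=CLOSED
  event#9 t=18ms outcome=F: state=CLOSED
  event#10 t=19ms outcome=S: state=CLOSED
  event#11 t=20ms outcome=S: state=CLOSED
  event#12 t=23ms outcome=F: state=CLOSED
  event#13 t=27ms outcome=F: state=CLOSED

Answer: CCCCCCCCCCCCC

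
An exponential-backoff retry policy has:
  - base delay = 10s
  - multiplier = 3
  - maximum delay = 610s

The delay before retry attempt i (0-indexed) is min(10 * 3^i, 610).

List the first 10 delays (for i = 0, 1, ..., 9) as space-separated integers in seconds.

Answer: 10 30 90 270 610 610 610 610 610 610

Derivation:
Computing each delay:
  i=0: min(10*3^0, 610) = 10
  i=1: min(10*3^1, 610) = 30
  i=2: min(10*3^2, 610) = 90
  i=3: min(10*3^3, 610) = 270
  i=4: min(10*3^4, 610) = 610
  i=5: min(10*3^5, 610) = 610
  i=6: min(10*3^6, 610) = 610
  i=7: min(10*3^7, 610) = 610
  i=8: min(10*3^8, 610) = 610
  i=9: min(10*3^9, 610) = 610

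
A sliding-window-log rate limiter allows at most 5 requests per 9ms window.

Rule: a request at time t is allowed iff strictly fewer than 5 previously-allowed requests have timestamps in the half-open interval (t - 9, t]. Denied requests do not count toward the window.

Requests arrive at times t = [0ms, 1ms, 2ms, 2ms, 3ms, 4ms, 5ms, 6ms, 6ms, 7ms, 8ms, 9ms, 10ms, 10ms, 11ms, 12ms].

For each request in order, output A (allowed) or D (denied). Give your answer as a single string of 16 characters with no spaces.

Tracking allowed requests in the window:
  req#1 t=0ms: ALLOW
  req#2 t=1ms: ALLOW
  req#3 t=2ms: ALLOW
  req#4 t=2ms: ALLOW
  req#5 t=3ms: ALLOW
  req#6 t=4ms: DENY
  req#7 t=5ms: DENY
  req#8 t=6ms: DENY
  req#9 t=6ms: DENY
  req#10 t=7ms: DENY
  req#11 t=8ms: DENY
  req#12 t=9ms: ALLOW
  req#13 t=10ms: ALLOW
  req#14 t=10ms: DENY
  req#15 t=11ms: ALLOW
  req#16 t=12ms: ALLOW

Answer: AAAAADDDDDDAADAA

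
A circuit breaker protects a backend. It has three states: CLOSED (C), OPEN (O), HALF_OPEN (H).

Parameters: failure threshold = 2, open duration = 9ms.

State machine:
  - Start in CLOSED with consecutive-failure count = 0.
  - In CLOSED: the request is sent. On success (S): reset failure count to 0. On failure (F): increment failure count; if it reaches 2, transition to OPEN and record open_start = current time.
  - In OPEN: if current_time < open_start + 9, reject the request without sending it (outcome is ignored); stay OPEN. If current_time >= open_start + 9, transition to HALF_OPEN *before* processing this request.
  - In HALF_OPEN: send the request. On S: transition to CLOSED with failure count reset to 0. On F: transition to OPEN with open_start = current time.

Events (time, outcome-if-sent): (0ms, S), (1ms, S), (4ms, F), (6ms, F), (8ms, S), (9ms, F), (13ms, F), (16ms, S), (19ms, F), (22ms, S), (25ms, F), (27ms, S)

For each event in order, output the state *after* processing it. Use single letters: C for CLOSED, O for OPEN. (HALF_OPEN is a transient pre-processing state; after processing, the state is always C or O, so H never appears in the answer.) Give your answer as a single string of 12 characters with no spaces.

Answer: CCCOOOOCCCCC

Derivation:
State after each event:
  event#1 t=0ms outcome=S: state=CLOSED
  event#2 t=1ms outcome=S: state=CLOSED
  event#3 t=4ms outcome=F: state=CLOSED
  event#4 t=6ms outcome=F: state=OPEN
  event#5 t=8ms outcome=S: state=OPEN
  event#6 t=9ms outcome=F: state=OPEN
  event#7 t=13ms outcome=F: state=OPEN
  event#8 t=16ms outcome=S: state=CLOSED
  event#9 t=19ms outcome=F: state=CLOSED
  event#10 t=22ms outcome=S: state=CLOSED
  event#11 t=25ms outcome=F: state=CLOSED
  event#12 t=27ms outcome=S: state=CLOSED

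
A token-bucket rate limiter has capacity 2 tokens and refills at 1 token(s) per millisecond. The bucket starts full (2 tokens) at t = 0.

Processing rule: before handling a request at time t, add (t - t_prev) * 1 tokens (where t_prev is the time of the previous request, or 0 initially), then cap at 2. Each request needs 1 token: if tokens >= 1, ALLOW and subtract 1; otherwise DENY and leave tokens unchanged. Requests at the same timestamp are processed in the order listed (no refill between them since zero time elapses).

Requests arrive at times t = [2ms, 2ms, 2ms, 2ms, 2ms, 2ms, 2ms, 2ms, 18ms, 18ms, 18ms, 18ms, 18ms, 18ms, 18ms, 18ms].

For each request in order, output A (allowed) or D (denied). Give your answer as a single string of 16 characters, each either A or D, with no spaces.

Answer: AADDDDDDAADDDDDD

Derivation:
Simulating step by step:
  req#1 t=2ms: ALLOW
  req#2 t=2ms: ALLOW
  req#3 t=2ms: DENY
  req#4 t=2ms: DENY
  req#5 t=2ms: DENY
  req#6 t=2ms: DENY
  req#7 t=2ms: DENY
  req#8 t=2ms: DENY
  req#9 t=18ms: ALLOW
  req#10 t=18ms: ALLOW
  req#11 t=18ms: DENY
  req#12 t=18ms: DENY
  req#13 t=18ms: DENY
  req#14 t=18ms: DENY
  req#15 t=18ms: DENY
  req#16 t=18ms: DENY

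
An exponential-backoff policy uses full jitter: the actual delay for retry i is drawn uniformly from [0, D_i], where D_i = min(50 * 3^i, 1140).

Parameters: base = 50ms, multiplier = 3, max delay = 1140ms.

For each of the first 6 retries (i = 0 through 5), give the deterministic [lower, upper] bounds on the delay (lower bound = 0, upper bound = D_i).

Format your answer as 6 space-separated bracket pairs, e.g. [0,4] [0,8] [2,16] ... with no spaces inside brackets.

Computing bounds per retry:
  i=0: D_i=min(50*3^0,1140)=50, bounds=[0,50]
  i=1: D_i=min(50*3^1,1140)=150, bounds=[0,150]
  i=2: D_i=min(50*3^2,1140)=450, bounds=[0,450]
  i=3: D_i=min(50*3^3,1140)=1140, bounds=[0,1140]
  i=4: D_i=min(50*3^4,1140)=1140, bounds=[0,1140]
  i=5: D_i=min(50*3^5,1140)=1140, bounds=[0,1140]

Answer: [0,50] [0,150] [0,450] [0,1140] [0,1140] [0,1140]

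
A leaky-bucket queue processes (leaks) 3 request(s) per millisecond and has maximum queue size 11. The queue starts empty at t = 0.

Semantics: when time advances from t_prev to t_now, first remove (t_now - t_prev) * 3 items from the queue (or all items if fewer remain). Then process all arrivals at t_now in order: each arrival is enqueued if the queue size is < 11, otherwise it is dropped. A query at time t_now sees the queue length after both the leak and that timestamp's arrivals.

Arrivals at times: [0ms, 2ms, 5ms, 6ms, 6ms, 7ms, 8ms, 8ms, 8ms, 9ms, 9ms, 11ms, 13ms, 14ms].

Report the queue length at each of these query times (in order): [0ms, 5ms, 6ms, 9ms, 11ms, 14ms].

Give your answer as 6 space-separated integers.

Answer: 1 1 2 2 1 1

Derivation:
Queue lengths at query times:
  query t=0ms: backlog = 1
  query t=5ms: backlog = 1
  query t=6ms: backlog = 2
  query t=9ms: backlog = 2
  query t=11ms: backlog = 1
  query t=14ms: backlog = 1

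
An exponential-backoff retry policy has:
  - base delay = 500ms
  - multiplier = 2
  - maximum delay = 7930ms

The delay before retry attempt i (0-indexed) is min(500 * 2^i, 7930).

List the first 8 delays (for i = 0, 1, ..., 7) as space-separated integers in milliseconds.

Answer: 500 1000 2000 4000 7930 7930 7930 7930

Derivation:
Computing each delay:
  i=0: min(500*2^0, 7930) = 500
  i=1: min(500*2^1, 7930) = 1000
  i=2: min(500*2^2, 7930) = 2000
  i=3: min(500*2^3, 7930) = 4000
  i=4: min(500*2^4, 7930) = 7930
  i=5: min(500*2^5, 7930) = 7930
  i=6: min(500*2^6, 7930) = 7930
  i=7: min(500*2^7, 7930) = 7930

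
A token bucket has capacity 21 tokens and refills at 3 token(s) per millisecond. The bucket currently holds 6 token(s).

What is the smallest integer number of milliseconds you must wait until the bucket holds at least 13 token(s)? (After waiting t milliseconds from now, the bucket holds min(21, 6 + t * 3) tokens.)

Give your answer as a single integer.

Need 6 + t * 3 >= 13, so t >= 7/3.
Smallest integer t = ceil(7/3) = 3.

Answer: 3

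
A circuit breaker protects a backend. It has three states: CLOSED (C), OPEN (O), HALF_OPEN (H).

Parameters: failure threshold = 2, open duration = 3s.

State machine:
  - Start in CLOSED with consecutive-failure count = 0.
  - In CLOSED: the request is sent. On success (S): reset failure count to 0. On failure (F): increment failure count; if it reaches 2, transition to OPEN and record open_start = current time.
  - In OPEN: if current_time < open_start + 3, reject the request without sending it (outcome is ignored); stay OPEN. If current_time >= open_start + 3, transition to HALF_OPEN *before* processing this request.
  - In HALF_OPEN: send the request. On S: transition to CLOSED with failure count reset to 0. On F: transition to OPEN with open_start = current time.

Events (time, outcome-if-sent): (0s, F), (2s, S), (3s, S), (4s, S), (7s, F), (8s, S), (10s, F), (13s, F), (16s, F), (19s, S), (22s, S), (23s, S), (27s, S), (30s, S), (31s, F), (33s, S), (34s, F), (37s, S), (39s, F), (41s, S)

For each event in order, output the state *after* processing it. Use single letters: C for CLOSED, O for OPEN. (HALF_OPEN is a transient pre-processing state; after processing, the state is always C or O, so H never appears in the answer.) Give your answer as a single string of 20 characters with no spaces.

State after each event:
  event#1 t=0s outcome=F: state=CLOSED
  event#2 t=2s outcome=S: state=CLOSED
  event#3 t=3s outcome=S: state=CLOSED
  event#4 t=4s outcome=S: state=CLOSED
  event#5 t=7s outcome=F: state=CLOSED
  event#6 t=8s outcome=S: state=CLOSED
  event#7 t=10s outcome=F: state=CLOSED
  event#8 t=13s outcome=F: state=OPEN
  event#9 t=16s outcome=F: state=OPEN
  event#10 t=19s outcome=S: state=CLOSED
  event#11 t=22s outcome=S: state=CLOSED
  event#12 t=23s outcome=S: state=CLOSED
  event#13 t=27s outcome=S: state=CLOSED
  event#14 t=30s outcome=S: state=CLOSED
  event#15 t=31s outcome=F: state=CLOSED
  event#16 t=33s outcome=S: state=CLOSED
  event#17 t=34s outcome=F: state=CLOSED
  event#18 t=37s outcome=S: state=CLOSED
  event#19 t=39s outcome=F: state=CLOSED
  event#20 t=41s outcome=S: state=CLOSED

Answer: CCCCCCCOOCCCCCCCCCCC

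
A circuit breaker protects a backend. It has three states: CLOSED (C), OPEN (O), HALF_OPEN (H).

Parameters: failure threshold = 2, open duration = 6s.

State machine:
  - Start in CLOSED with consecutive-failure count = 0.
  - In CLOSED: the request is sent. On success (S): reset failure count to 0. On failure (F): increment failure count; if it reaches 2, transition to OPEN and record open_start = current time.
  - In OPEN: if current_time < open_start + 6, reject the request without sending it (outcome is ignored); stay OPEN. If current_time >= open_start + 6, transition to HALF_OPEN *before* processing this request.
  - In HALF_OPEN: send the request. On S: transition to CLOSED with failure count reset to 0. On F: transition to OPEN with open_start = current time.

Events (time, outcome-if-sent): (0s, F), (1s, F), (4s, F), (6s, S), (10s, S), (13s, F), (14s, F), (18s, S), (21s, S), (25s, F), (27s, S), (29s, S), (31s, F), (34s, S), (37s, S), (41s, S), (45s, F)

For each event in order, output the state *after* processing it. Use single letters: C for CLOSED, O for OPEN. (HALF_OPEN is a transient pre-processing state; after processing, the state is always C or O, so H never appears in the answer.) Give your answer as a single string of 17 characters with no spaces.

Answer: COOOCCOOCCCCCCCCC

Derivation:
State after each event:
  event#1 t=0s outcome=F: state=CLOSED
  event#2 t=1s outcome=F: state=OPEN
  event#3 t=4s outcome=F: state=OPEN
  event#4 t=6s outcome=S: state=OPEN
  event#5 t=10s outcome=S: state=CLOSED
  event#6 t=13s outcome=F: state=CLOSED
  event#7 t=14s outcome=F: state=OPEN
  event#8 t=18s outcome=S: state=OPEN
  event#9 t=21s outcome=S: state=CLOSED
  event#10 t=25s outcome=F: state=CLOSED
  event#11 t=27s outcome=S: state=CLOSED
  event#12 t=29s outcome=S: state=CLOSED
  event#13 t=31s outcome=F: state=CLOSED
  event#14 t=34s outcome=S: state=CLOSED
  event#15 t=37s outcome=S: state=CLOSED
  event#16 t=41s outcome=S: state=CLOSED
  event#17 t=45s outcome=F: state=CLOSED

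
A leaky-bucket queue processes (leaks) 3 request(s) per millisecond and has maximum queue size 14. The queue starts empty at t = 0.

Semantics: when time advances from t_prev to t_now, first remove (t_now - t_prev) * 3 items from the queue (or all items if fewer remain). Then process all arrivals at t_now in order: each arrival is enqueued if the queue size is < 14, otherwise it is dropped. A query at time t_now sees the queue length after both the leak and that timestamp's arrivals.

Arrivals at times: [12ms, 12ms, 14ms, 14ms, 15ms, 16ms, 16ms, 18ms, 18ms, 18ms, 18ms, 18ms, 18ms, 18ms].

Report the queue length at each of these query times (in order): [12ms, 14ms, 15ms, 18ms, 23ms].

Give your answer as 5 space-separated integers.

Answer: 2 2 1 7 0

Derivation:
Queue lengths at query times:
  query t=12ms: backlog = 2
  query t=14ms: backlog = 2
  query t=15ms: backlog = 1
  query t=18ms: backlog = 7
  query t=23ms: backlog = 0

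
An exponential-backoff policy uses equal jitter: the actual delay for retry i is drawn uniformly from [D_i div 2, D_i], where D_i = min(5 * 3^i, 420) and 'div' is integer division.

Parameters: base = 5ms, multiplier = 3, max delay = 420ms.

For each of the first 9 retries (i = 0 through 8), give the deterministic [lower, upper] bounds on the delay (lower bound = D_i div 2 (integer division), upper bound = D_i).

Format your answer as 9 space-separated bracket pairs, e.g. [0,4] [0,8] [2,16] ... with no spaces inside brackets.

Computing bounds per retry:
  i=0: D_i=min(5*3^0,420)=5, bounds=[2,5]
  i=1: D_i=min(5*3^1,420)=15, bounds=[7,15]
  i=2: D_i=min(5*3^2,420)=45, bounds=[22,45]
  i=3: D_i=min(5*3^3,420)=135, bounds=[67,135]
  i=4: D_i=min(5*3^4,420)=405, bounds=[202,405]
  i=5: D_i=min(5*3^5,420)=420, bounds=[210,420]
  i=6: D_i=min(5*3^6,420)=420, bounds=[210,420]
  i=7: D_i=min(5*3^7,420)=420, bounds=[210,420]
  i=8: D_i=min(5*3^8,420)=420, bounds=[210,420]

Answer: [2,5] [7,15] [22,45] [67,135] [202,405] [210,420] [210,420] [210,420] [210,420]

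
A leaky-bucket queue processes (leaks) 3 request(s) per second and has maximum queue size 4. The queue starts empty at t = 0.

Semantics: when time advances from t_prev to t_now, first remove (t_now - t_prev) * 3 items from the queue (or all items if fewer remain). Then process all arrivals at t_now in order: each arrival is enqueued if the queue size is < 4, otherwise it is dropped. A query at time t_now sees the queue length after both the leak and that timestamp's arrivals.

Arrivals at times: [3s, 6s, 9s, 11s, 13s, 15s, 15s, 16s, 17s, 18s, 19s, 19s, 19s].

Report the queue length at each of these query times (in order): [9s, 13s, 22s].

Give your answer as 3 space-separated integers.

Queue lengths at query times:
  query t=9s: backlog = 1
  query t=13s: backlog = 1
  query t=22s: backlog = 0

Answer: 1 1 0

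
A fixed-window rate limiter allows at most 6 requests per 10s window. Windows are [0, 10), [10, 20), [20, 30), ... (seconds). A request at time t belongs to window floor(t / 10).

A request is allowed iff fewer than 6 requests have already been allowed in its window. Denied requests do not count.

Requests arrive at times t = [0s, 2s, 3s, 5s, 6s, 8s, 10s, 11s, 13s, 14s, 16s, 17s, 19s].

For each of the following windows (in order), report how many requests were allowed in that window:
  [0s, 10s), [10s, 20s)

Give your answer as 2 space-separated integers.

Processing requests:
  req#1 t=0s (window 0): ALLOW
  req#2 t=2s (window 0): ALLOW
  req#3 t=3s (window 0): ALLOW
  req#4 t=5s (window 0): ALLOW
  req#5 t=6s (window 0): ALLOW
  req#6 t=8s (window 0): ALLOW
  req#7 t=10s (window 1): ALLOW
  req#8 t=11s (window 1): ALLOW
  req#9 t=13s (window 1): ALLOW
  req#10 t=14s (window 1): ALLOW
  req#11 t=16s (window 1): ALLOW
  req#12 t=17s (window 1): ALLOW
  req#13 t=19s (window 1): DENY

Allowed counts by window: 6 6

Answer: 6 6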